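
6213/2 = 6213/2 = 3106.50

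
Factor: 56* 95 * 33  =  175560 = 2^3*3^1*5^1 * 7^1*11^1 * 19^1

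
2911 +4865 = 7776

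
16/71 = 16/71= 0.23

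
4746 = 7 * 678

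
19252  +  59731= 78983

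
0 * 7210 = 0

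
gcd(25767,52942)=1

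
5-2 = 3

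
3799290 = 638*5955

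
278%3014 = 278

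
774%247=33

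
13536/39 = 347 + 1/13 = 347.08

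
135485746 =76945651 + 58540095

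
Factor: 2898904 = 2^3 * 362363^1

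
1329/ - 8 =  - 1329/8 = - 166.12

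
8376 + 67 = 8443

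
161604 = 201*804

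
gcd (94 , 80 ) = 2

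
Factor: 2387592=2^3*3^2*33161^1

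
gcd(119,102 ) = 17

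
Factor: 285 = 3^1*5^1 * 19^1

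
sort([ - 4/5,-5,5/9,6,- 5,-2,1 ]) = [- 5, - 5, - 2 ,- 4/5 , 5/9, 1,6 ]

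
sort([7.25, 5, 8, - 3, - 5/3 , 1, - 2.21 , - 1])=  [ - 3 , - 2.21, - 5/3, - 1, 1, 5,7.25,8 ]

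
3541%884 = 5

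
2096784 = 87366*24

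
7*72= 504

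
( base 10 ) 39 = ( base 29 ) 1a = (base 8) 47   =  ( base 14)2B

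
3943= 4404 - 461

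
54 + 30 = 84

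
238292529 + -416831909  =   - 178539380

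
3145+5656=8801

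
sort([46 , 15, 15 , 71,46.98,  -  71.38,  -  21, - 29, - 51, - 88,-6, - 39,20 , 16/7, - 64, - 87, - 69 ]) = [- 88, - 87, - 71.38, - 69, - 64, - 51, - 39, - 29,  -  21, - 6, 16/7, 15, 15,20, 46, 46.98, 71]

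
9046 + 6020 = 15066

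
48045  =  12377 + 35668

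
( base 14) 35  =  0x2f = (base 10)47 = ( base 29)1i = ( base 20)27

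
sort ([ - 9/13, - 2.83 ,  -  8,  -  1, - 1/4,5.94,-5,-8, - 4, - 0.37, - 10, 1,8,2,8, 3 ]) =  [ - 10,-8, - 8, - 5, - 4, - 2.83, - 1, - 9/13, - 0.37, - 1/4, 1,  2, 3,5.94, 8,8]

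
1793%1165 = 628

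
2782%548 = 42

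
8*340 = 2720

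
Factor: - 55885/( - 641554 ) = 2^ ( - 1 )*5^1*19^( - 1 )*11177^1* 16883^( - 1 ) 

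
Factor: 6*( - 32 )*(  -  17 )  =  2^6*3^1*17^1  =  3264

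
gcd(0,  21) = 21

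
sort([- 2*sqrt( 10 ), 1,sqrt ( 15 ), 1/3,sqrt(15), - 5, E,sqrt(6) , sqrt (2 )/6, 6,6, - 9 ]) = [ - 9, - 2*sqrt (10), -5, sqrt(2)/6,1/3, 1, sqrt(6), E, sqrt (15 ) , sqrt (15), 6, 6]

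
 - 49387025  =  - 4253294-45133731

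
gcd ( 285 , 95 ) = 95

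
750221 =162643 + 587578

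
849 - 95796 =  - 94947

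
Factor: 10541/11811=83/93 = 3^( - 1) * 31^(-1 )*83^1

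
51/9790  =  51/9790= 0.01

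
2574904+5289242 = 7864146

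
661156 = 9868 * 67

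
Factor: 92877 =3^1*83^1  *  373^1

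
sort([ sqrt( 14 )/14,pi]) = [sqrt (14) /14,pi]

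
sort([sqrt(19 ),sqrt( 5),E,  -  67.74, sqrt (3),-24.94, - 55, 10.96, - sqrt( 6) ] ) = [- 67.74, - 55, - 24.94,-sqrt (6 ), sqrt( 3), sqrt( 5), E,sqrt (19), 10.96 ] 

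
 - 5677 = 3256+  - 8933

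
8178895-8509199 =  - 330304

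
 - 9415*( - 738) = 6948270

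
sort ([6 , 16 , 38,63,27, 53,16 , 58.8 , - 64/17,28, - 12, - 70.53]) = [ - 70.53, - 12,  -  64/17, 6, 16,16,27 , 28,38,53,58.8, 63 ] 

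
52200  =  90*580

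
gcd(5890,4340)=310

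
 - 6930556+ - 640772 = - 7571328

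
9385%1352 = 1273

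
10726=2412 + 8314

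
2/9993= 2/9993 = 0.00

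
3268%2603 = 665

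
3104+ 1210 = 4314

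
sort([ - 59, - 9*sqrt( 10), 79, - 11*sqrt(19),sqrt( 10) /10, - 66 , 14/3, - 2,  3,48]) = [ - 66, - 59,-11*sqrt (19), - 9*sqrt(10),-2,sqrt(10) /10, 3,  14/3,  48,79 ]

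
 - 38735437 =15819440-54554877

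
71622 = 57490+14132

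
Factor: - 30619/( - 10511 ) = 23^ ( - 1 )* 67^1 = 67/23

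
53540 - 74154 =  - 20614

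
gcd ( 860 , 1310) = 10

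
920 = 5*184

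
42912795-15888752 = 27024043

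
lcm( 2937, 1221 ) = 108669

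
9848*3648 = 35925504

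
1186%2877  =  1186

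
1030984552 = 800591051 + 230393501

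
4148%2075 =2073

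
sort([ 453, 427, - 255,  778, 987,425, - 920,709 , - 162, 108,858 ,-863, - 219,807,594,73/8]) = [ - 920, -863 , - 255, - 219, - 162,73/8, 108,425,427,453, 594,709,778,807,858, 987]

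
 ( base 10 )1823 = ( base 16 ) 71F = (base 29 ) 24p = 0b11100011111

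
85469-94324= -8855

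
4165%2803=1362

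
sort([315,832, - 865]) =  [ - 865,315, 832]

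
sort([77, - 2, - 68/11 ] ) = [ - 68/11,-2,77 ] 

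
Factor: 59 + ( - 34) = 25= 5^2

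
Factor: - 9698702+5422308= - 4276394 = -2^1*2138197^1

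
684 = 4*171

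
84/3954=14/659 = 0.02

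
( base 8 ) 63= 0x33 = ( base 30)1L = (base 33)1I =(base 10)51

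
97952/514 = 48976/257 = 190.57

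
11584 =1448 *8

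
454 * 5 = 2270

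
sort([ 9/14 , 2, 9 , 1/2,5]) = [1/2,9/14, 2,5,  9]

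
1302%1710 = 1302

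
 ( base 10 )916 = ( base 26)196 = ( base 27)16p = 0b1110010100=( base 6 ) 4124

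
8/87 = 8/87  =  0.09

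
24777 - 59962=-35185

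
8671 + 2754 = 11425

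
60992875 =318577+60674298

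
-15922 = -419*38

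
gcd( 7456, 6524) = 932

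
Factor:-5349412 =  - 2^2*19^1*59^1*1193^1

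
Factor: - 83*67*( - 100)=556100= 2^2*5^2*67^1*83^1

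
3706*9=33354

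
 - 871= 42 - 913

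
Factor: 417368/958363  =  2056/4721 = 2^3*257^1*4721^ ( - 1)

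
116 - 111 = 5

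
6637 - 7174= - 537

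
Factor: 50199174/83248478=3^2*29^1 * 53^( - 1)*96167^1*785363^( - 1)= 25099587/41624239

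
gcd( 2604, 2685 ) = 3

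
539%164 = 47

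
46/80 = 23/40 = 0.57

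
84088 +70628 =154716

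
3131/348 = 8 + 347/348 =9.00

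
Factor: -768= - 2^8*3^1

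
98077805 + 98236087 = 196313892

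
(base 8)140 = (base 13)75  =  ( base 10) 96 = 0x60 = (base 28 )3C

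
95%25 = 20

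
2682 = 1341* 2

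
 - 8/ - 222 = 4/111=0.04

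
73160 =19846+53314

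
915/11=915/11 =83.18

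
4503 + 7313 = 11816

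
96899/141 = 96899/141 = 687.23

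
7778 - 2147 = 5631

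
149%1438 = 149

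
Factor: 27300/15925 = 12/7 = 2^2*3^1*7^( - 1)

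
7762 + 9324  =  17086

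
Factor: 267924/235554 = 2^1*11^(-1) * 43^(  -  1)*269^1=538/473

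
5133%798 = 345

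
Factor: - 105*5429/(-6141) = 2135/23 =5^1 * 7^1*23^( - 1 )*61^1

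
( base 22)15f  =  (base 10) 609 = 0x261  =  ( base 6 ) 2453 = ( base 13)37b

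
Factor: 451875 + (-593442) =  - 3^1 * 47189^1 = - 141567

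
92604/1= 92604 = 92604.00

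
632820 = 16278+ 616542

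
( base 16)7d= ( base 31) 41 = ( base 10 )125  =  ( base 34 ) 3n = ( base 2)1111101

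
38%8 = 6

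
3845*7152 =27499440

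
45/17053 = 45/17053  =  0.00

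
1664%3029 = 1664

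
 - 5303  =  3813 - 9116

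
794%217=143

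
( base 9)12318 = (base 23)FEM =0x2057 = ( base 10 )8279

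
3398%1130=8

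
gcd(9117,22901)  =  1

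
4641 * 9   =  41769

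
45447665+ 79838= 45527503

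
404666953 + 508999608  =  913666561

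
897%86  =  37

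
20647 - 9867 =10780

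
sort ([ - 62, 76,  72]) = [-62,  72, 76]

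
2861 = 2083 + 778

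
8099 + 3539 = 11638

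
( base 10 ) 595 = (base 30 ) jp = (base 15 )29a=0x253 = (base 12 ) 417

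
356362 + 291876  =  648238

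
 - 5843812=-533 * 10964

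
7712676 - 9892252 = - 2179576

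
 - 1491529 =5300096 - 6791625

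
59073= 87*679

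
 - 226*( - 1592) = 359792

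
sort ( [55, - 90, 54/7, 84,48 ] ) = [ - 90, 54/7, 48, 55, 84 ] 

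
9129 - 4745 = 4384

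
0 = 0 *( - 5842)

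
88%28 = 4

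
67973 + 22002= 89975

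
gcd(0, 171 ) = 171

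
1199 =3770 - 2571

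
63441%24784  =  13873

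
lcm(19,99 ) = 1881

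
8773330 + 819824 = 9593154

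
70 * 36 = 2520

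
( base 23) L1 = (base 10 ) 484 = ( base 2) 111100100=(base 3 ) 122221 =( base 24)k4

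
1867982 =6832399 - 4964417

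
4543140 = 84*54085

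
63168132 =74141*852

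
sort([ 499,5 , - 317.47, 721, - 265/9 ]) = [ -317.47,-265/9 , 5,499, 721] 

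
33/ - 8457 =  - 11/2819 = - 0.00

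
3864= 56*69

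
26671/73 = 365+ 26/73 = 365.36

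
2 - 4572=- 4570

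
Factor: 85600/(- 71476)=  - 200/167 =- 2^3*5^2 * 167^ (-1)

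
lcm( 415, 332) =1660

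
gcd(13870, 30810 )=10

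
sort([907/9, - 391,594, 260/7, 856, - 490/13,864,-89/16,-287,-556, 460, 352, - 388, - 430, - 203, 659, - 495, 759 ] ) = [  -  556,  -  495, - 430, - 391, - 388, - 287, - 203, - 490/13,-89/16, 260/7, 907/9, 352,460, 594, 659,759,856,864 ] 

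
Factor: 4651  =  4651^1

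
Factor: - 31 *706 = - 21886 = - 2^1  *31^1*353^1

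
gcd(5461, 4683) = 1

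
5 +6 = 11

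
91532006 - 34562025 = 56969981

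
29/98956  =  29/98956 = 0.00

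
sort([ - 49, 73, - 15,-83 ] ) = [ - 83, - 49, - 15,73]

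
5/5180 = 1/1036  =  0.00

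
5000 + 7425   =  12425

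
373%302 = 71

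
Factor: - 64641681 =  - 3^2*13^1*552493^1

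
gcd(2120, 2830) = 10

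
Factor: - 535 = -5^1*107^1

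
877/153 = 877/153 = 5.73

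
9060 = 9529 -469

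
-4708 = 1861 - 6569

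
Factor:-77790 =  - 2^1 * 3^1 * 5^1*2593^1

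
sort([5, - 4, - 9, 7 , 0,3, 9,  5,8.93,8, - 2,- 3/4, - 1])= [ - 9, - 4, - 2, - 1, - 3/4,0, 3, 5,5,7 , 8, 8.93,9]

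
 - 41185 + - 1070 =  - 42255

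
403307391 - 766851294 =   -  363543903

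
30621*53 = 1622913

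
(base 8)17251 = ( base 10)7849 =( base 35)6e9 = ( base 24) DF1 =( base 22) G4H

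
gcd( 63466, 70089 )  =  1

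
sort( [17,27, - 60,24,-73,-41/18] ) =[ -73, - 60, - 41/18, 17,24, 27] 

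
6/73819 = 6/73819  =  0.00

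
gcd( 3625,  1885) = 145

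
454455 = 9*50495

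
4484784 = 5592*802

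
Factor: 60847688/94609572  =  2^1*3^(  -  1)*11^1*691451^1*7884131^( - 1 ) = 15211922/23652393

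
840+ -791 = 49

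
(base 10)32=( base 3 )1012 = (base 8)40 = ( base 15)22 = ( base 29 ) 13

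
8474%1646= 244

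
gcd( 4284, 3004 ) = 4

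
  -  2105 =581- 2686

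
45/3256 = 45/3256 = 0.01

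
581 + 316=897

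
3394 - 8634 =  - 5240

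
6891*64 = 441024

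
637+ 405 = 1042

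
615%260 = 95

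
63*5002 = 315126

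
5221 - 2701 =2520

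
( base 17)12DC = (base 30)6ao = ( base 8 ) 13134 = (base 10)5724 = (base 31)5tk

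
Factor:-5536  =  -2^5* 173^1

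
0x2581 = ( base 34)8ad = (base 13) 44a7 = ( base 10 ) 9601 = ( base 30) AK1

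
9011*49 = 441539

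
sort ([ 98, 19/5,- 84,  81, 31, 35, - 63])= [ - 84,-63,19/5,  31,35,81,98]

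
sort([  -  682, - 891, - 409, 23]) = [ - 891, - 682,-409, 23] 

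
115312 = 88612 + 26700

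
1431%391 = 258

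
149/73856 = 149/73856 =0.00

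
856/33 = 25 + 31/33 = 25.94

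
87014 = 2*43507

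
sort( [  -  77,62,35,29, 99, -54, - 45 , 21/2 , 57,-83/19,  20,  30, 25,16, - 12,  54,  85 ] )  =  [ - 77, - 54,-45, - 12,  -  83/19, 21/2,16,20 , 25, 29, 30,35,54,57,62,85 , 99 ]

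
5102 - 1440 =3662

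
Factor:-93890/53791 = - 2^1*5^1*41^1 * 229^1*53791^( - 1) 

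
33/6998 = 33/6998 = 0.00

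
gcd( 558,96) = 6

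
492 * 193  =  94956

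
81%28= 25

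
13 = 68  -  55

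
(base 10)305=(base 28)AP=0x131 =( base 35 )8P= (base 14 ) 17b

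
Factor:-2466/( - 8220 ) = 2^ (-1 )*3^1*5^( - 1) = 3/10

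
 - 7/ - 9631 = 7/9631 = 0.00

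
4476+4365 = 8841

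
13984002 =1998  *6999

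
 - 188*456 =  - 85728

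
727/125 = 727/125= 5.82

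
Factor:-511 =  - 7^1 * 73^1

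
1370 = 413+957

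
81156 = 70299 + 10857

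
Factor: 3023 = 3023^1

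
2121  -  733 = 1388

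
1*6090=6090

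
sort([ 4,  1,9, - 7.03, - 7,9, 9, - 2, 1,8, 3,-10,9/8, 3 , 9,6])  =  [ - 10, - 7.03,-7 ,-2,1, 1,9/8, 3, 3,  4, 6, 8,9,9,9, 9]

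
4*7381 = 29524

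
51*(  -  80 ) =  - 4080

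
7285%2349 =238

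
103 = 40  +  63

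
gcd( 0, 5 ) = 5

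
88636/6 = 44318/3 = 14772.67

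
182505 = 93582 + 88923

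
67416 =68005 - 589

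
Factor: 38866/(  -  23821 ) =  - 2^1*7^( - 1) *41^( - 1)*83^ (-1 )*19433^1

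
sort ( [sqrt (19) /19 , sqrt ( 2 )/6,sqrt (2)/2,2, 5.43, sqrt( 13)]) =[ sqrt( 19 ) /19,sqrt( 2)/6,  sqrt ( 2 ) /2 , 2, sqrt( 13 ),5.43] 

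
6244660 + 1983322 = 8227982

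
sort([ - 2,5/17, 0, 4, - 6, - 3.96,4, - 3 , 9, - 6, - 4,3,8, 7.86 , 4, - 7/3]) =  [ - 6, - 6, - 4, - 3.96, - 3 , - 7/3,-2, 0,5/17, 3 , 4,4,4, 7.86 , 8,9 ] 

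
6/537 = 2/179 = 0.01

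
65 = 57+8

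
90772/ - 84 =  - 22693/21 = - 1080.62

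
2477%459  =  182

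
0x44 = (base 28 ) 2c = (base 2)1000100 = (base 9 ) 75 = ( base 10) 68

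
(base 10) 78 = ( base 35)28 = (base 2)1001110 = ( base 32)2E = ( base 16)4e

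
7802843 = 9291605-1488762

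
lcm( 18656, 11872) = 130592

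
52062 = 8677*6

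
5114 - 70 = 5044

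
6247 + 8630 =14877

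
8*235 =1880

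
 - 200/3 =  - 67 + 1/3 = - 66.67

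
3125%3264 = 3125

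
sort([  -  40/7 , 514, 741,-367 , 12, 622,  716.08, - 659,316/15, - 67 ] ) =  [-659, - 367, - 67,  -  40/7,12, 316/15,514, 622, 716.08,  741 ]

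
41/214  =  41/214= 0.19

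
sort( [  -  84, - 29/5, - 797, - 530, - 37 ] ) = [ - 797, - 530, -84, - 37, - 29/5 ] 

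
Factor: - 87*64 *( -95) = 528960=2^6 * 3^1*5^1*19^1*29^1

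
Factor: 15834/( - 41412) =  - 2^( - 1 )*13^1*17^ ( -1 )= -13/34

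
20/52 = 5/13 = 0.38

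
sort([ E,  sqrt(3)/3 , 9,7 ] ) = [ sqrt( 3)/3, E, 7, 9 ]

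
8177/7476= 8177/7476 = 1.09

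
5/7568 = 5/7568 = 0.00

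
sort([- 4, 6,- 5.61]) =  [-5.61, - 4, 6 ] 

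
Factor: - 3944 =-2^3*17^1*29^1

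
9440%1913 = 1788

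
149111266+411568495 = 560679761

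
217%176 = 41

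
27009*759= 20499831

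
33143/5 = 33143/5 = 6628.60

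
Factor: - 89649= - 3^2*7^1 * 1423^1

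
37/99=37/99=0.37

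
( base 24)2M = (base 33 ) 24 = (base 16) 46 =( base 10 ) 70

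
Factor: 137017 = 181^1*757^1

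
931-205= 726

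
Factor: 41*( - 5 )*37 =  - 7585 =- 5^1*37^1*41^1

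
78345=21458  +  56887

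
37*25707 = 951159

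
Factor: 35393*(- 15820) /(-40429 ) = 2^2*5^1*7^1*113^1*35393^1*40429^(  -  1) = 559917260/40429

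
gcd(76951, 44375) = 1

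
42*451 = 18942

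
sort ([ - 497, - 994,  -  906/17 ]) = [ - 994, - 497, - 906/17 ]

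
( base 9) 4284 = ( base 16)C52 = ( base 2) 110001010010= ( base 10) 3154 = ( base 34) 2oq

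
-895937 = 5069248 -5965185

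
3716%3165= 551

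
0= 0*6422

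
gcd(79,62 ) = 1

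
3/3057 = 1/1019 = 0.00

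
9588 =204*47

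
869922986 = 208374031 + 661548955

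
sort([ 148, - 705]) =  [ - 705, 148 ]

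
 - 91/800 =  - 1 + 709/800 = - 0.11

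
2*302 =604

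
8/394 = 4/197=0.02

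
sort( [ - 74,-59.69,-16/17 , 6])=[ - 74,-59.69,-16/17, 6] 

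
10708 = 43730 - 33022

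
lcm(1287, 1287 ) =1287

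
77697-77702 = -5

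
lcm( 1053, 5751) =74763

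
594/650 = 297/325 = 0.91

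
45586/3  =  45586/3 = 15195.33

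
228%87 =54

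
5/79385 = 1/15877 =0.00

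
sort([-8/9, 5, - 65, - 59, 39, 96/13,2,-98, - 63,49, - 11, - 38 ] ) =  [ - 98, - 65,-63, - 59, - 38,-11, - 8/9, 2,5,96/13,39, 49 ]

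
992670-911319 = 81351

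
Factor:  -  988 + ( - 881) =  - 1869 = - 3^1*7^1*89^1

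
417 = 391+26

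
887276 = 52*17063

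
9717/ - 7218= - 2 + 1573/2406= - 1.35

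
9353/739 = 9353/739 =12.66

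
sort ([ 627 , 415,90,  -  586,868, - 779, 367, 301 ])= [  -  779, - 586, 90,301 , 367,415,627,868 ] 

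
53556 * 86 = 4605816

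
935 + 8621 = 9556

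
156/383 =156/383 = 0.41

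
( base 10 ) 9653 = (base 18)1be5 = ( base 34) 8BV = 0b10010110110101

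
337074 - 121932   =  215142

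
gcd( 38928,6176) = 16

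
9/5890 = 9/5890 = 0.00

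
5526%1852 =1822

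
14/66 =7/33 = 0.21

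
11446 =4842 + 6604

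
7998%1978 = 86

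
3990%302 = 64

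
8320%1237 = 898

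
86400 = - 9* (-9600 )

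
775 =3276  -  2501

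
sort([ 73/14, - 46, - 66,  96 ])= [ - 66, - 46,73/14,  96]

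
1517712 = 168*9034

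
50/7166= 25/3583  =  0.01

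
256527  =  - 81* ( - 3167 )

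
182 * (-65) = -11830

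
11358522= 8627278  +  2731244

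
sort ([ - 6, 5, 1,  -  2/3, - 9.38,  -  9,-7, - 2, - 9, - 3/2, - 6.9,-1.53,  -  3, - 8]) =[ - 9.38, - 9 ,-9, - 8, - 7,-6.9, - 6,-3, - 2, - 1.53, - 3/2, - 2/3,1,  5 ] 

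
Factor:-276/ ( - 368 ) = 2^(- 2 )*3^1 = 3/4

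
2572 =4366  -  1794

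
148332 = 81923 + 66409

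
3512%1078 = 278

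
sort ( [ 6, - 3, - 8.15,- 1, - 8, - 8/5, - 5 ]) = [ - 8.15, - 8, - 5, - 3, - 8/5, - 1, 6 ]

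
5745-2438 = 3307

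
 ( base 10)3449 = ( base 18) ABB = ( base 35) 2sj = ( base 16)D79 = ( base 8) 6571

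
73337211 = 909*80679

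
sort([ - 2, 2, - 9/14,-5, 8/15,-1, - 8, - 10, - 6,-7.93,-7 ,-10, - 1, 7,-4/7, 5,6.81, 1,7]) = [ - 10,- 10, -8 ,-7.93,  -  7,- 6,-5, - 2,-1, - 1 ,-9/14,-4/7, 8/15 , 1, 2,5, 6.81, 7, 7]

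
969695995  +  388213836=1357909831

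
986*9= 8874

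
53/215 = 53/215 = 0.25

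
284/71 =4=4.00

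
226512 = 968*234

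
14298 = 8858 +5440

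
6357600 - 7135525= - 777925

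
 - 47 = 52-99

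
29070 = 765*38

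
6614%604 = 574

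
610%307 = 303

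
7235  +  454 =7689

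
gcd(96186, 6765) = 123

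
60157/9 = 6684 + 1/9 = 6684.11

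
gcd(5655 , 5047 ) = 1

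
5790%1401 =186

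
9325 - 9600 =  - 275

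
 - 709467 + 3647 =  - 705820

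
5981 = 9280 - 3299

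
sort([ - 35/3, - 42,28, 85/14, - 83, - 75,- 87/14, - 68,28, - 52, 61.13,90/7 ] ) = [ - 83, - 75,-68, - 52, - 42,-35/3, - 87/14, 85/14,90/7,28, 28,  61.13] 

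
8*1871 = 14968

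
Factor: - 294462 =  - 2^1 * 3^3*7^1*19^1* 41^1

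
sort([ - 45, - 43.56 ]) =[-45,  -  43.56] 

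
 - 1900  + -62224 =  - 64124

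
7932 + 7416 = 15348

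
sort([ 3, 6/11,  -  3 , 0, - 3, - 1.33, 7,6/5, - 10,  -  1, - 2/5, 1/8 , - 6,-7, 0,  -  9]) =[ -10,-9, - 7, - 6,-3, - 3, - 1.33, - 1, - 2/5 , 0, 0,1/8, 6/11, 6/5 , 3 , 7 ] 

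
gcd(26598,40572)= 6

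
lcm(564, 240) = 11280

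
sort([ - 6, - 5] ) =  [ - 6,-5] 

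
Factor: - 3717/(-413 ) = 9 = 3^2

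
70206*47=3299682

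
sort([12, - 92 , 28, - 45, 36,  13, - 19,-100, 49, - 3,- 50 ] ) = [ - 100, - 92, - 50, - 45, - 19, - 3, 12, 13, 28, 36, 49]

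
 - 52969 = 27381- 80350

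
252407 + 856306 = 1108713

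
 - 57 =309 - 366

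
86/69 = 86/69 = 1.25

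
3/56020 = 3/56020 = 0.00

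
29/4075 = 29/4075 = 0.01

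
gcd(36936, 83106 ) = 9234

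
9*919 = 8271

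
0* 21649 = 0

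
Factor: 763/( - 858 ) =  - 2^( - 1 )*3^ (-1)*7^1*11^( - 1)*13^( - 1)*109^1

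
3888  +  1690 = 5578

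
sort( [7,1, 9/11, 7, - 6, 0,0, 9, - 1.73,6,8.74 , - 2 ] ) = [ - 6, - 2, - 1.73 , 0,0,9/11,1, 6,  7 , 7, 8.74, 9 ] 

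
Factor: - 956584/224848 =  - 2^ (-1)*13^ (-1 )*23^( - 1)*47^( - 1 )*109^1*1097^1 = - 119573/28106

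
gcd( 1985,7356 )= 1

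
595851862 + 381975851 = 977827713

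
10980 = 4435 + 6545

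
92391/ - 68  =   -1359 + 21/68 = - 1358.69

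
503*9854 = 4956562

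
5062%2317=428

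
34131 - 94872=-60741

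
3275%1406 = 463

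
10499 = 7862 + 2637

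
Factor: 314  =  2^1*157^1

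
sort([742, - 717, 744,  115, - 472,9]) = [ - 717, - 472 , 9,115,742, 744 ] 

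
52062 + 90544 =142606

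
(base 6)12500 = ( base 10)1908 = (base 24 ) 37C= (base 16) 774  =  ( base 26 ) 2la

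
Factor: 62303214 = 2^1*3^1*10383869^1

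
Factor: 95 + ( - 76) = 19  =  19^1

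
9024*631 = 5694144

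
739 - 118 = 621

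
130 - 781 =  - 651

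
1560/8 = 195 = 195.00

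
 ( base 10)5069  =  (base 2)1001111001101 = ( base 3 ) 20221202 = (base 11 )3899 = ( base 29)60N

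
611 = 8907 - 8296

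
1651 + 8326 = 9977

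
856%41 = 36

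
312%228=84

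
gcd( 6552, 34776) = 504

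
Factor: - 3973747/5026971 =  - 3^(  -  1) * 109^(  -  1 )*15373^ (-1 )*3973747^1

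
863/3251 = 863/3251 = 0.27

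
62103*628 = 39000684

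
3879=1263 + 2616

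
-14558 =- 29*502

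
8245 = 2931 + 5314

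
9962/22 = 452 + 9/11 = 452.82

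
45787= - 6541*( - 7)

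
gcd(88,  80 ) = 8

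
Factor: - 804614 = -2^1 *402307^1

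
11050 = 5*2210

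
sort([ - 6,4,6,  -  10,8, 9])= [ - 10, - 6, 4 , 6,8,9]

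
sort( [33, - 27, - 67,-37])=[ - 67 , - 37, - 27, 33]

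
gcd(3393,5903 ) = 1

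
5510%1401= 1307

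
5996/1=5996 = 5996.00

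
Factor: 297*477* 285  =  3^6 * 5^1*11^1*19^1*53^1 = 40375665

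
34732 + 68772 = 103504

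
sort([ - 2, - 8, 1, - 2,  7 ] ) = [-8 , - 2, - 2 , 1,  7 ] 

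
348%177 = 171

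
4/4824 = 1/1206  =  0.00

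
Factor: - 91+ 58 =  - 3^1*11^1 = - 33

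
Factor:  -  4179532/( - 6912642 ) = 2089766/3456321 = 2^1*3^( - 1 ) * 7^1 *11^( - 1)*17^( - 1)*61^(-1)*101^(-1)*149269^1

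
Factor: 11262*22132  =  249250584=2^3 *3^1 * 11^1 *503^1 * 1877^1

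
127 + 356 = 483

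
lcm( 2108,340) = 10540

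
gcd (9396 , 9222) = 174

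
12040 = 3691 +8349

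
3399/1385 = 3399/1385 = 2.45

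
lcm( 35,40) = 280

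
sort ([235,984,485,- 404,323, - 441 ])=[ - 441, - 404,235, 323, 485, 984]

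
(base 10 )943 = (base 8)1657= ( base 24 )1F7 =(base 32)TF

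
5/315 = 1/63= 0.02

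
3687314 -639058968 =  - 635371654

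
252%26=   18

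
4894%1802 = 1290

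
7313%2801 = 1711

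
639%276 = 87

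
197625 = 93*2125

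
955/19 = 955/19 = 50.26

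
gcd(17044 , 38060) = 4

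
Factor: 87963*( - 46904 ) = -2^3*3^1*11^1*13^1 * 41^1*109^1*269^1 = -4125816552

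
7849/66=118 +61/66 = 118.92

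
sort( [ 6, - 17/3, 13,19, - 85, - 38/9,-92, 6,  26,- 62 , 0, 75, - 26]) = [ - 92,  -  85, - 62, - 26, - 17/3, - 38/9,0, 6 , 6,13,19, 26, 75 ] 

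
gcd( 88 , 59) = 1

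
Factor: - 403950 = -2^1*3^1*5^2*2693^1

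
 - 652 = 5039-5691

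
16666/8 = 8333/4 =2083.25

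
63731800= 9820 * 6490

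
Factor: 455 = 5^1 *7^1 *13^1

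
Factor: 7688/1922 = 2^2 = 4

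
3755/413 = 9 + 38/413 = 9.09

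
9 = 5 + 4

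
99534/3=33178 = 33178.00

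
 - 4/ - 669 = 4/669 = 0.01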